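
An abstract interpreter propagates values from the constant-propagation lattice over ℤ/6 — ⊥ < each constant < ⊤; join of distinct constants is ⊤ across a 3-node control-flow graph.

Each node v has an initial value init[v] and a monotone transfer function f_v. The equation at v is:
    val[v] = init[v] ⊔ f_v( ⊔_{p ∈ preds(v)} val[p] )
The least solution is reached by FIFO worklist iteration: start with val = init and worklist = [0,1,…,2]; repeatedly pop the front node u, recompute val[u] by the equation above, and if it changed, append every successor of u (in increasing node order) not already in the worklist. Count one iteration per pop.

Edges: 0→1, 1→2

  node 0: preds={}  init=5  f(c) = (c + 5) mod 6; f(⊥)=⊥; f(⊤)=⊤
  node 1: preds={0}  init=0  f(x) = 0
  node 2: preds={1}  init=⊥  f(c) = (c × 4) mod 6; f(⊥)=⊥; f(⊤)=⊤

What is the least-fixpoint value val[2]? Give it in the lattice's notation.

0

Worklist (3 pops):
  #1 pop 0: in=⊥ → 5 (no change)
  #2 pop 1: in=5 → 0 (no change)
  #3 pop 2: in=0 → 0 (was ⊥); enqueue []

Fixpoint:
  val[0] = 5
  val[1] = 0
  val[2] = 0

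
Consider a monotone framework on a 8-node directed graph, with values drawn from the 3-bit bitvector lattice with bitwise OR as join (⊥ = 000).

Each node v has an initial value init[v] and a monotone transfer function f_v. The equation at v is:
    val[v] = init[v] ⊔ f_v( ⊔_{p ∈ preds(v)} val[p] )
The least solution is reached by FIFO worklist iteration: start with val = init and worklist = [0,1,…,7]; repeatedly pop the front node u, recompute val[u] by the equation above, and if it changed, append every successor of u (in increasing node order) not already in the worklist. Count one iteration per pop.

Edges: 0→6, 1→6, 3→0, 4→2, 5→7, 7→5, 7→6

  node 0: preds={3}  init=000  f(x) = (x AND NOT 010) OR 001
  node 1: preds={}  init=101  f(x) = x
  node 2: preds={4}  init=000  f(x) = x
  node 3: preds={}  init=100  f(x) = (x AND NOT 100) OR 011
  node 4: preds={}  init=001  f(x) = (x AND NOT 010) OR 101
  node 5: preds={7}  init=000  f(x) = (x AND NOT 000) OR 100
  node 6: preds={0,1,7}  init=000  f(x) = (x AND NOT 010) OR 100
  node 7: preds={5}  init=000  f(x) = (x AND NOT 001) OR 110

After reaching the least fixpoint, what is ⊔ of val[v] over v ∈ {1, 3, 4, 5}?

Iteration log — 13 steps:
  step 1. node 0  ⊔preds=100  new=101  old=000  +wl: 
  step 2. node 1  ⊔preds=000  new=101  stable
  step 3. node 2  ⊔preds=001  new=001  old=000  +wl: 
  step 4. node 3  ⊔preds=000  new=111  old=100  +wl: 0
  step 5. node 4  ⊔preds=000  new=101  old=001  +wl: 2
  step 6. node 5  ⊔preds=000  new=100  old=000  +wl: 
  step 7. node 6  ⊔preds=101  new=101  old=000  +wl: 
  step 8. node 7  ⊔preds=100  new=110  old=000  +wl: 5,6
  step 9. node 0  ⊔preds=111  new=101  stable
  step 10. node 2  ⊔preds=101  new=101  old=001  +wl: 
  step 11. node 5  ⊔preds=110  new=110  old=100  +wl: 7
  step 12. node 6  ⊔preds=111  new=101  stable
  step 13. node 7  ⊔preds=110  new=110  stable

Least fixpoint reached:
  node 0: 101
  node 1: 101
  node 2: 101
  node 3: 111
  node 4: 101
  node 5: 110
  node 6: 101
  node 7: 110

111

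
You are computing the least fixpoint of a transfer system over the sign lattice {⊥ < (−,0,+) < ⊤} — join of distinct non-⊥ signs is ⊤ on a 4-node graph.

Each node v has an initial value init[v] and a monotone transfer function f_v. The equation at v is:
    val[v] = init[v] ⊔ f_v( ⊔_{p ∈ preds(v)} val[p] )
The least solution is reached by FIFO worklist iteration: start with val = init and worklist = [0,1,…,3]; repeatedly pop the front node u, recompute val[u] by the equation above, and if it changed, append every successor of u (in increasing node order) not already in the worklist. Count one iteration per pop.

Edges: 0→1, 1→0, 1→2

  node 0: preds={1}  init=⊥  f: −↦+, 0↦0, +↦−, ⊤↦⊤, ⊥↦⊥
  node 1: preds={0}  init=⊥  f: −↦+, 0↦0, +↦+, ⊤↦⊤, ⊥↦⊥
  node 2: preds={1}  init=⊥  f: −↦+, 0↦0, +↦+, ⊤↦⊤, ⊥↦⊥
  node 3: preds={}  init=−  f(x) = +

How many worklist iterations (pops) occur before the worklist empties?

Iteration log — 4 steps:
  step 1. node 0  ⊔preds=⊥  new=⊥  stable
  step 2. node 1  ⊔preds=⊥  new=⊥  stable
  step 3. node 2  ⊔preds=⊥  new=⊥  stable
  step 4. node 3  ⊔preds=⊥  new=⊤  old=−  +wl: 

Least fixpoint reached:
  node 0: ⊥
  node 1: ⊥
  node 2: ⊥
  node 3: ⊤

4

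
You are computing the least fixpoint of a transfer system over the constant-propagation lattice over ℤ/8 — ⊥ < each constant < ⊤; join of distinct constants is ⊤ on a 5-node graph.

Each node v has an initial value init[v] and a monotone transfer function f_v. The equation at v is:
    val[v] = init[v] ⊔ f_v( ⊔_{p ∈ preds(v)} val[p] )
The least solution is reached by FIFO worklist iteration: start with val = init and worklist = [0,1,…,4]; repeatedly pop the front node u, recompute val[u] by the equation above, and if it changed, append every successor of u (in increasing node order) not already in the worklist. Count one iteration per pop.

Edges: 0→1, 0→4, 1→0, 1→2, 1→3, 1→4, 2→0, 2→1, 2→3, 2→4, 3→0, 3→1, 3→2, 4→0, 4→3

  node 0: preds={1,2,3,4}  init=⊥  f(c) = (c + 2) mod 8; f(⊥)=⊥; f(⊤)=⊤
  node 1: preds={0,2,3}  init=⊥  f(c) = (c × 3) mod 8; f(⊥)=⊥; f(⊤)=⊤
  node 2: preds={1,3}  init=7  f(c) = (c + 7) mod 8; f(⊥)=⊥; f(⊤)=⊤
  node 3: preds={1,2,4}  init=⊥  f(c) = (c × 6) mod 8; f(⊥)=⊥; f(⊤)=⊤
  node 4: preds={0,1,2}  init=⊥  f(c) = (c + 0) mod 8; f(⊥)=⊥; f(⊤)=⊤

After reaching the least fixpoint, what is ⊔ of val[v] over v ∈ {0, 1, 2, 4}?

⊤

Worklist (10 pops):
  #1 pop 0: in=7 → 1 (was ⊥); enqueue []
  #2 pop 1: in=⊤ → ⊤ (was ⊥); enqueue [0]
  #3 pop 2: in=⊤ → ⊤ (was 7); enqueue [1]
  #4 pop 3: in=⊤ → ⊤ (was ⊥); enqueue [2]
  #5 pop 4: in=⊤ → ⊤ (was ⊥); enqueue [3]
  #6 pop 0: in=⊤ → ⊤ (was 1); enqueue [4]
  #7 pop 1: in=⊤ → ⊤ (no change)
  #8 pop 2: in=⊤ → ⊤ (no change)
  #9 pop 3: in=⊤ → ⊤ (no change)
  #10 pop 4: in=⊤ → ⊤ (no change)

Fixpoint:
  val[0] = ⊤
  val[1] = ⊤
  val[2] = ⊤
  val[3] = ⊤
  val[4] = ⊤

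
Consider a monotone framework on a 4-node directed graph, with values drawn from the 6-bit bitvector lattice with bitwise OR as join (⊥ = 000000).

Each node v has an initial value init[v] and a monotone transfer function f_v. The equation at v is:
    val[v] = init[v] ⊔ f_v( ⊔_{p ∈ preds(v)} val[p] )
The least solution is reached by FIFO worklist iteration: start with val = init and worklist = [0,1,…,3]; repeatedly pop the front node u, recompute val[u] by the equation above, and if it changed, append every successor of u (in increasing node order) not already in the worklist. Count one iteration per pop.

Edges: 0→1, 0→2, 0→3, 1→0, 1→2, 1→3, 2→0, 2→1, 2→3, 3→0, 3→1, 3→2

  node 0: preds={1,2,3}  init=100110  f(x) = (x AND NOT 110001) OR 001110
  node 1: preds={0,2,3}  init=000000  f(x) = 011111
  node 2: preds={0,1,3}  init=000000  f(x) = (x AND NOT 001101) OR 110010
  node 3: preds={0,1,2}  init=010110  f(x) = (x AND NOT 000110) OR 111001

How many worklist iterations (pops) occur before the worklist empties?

7

Iteration log — 7 steps:
  step 1. node 0  ⊔preds=010110  new=101110  old=100110  +wl: 
  step 2. node 1  ⊔preds=111110  new=011111  old=000000  +wl: 0
  step 3. node 2  ⊔preds=111111  new=110010  old=000000  +wl: 1
  step 4. node 3  ⊔preds=111111  new=111111  old=010110  +wl: 2
  step 5. node 0  ⊔preds=111111  new=101110  stable
  step 6. node 1  ⊔preds=111111  new=011111  stable
  step 7. node 2  ⊔preds=111111  new=110010  stable

Least fixpoint reached:
  node 0: 101110
  node 1: 011111
  node 2: 110010
  node 3: 111111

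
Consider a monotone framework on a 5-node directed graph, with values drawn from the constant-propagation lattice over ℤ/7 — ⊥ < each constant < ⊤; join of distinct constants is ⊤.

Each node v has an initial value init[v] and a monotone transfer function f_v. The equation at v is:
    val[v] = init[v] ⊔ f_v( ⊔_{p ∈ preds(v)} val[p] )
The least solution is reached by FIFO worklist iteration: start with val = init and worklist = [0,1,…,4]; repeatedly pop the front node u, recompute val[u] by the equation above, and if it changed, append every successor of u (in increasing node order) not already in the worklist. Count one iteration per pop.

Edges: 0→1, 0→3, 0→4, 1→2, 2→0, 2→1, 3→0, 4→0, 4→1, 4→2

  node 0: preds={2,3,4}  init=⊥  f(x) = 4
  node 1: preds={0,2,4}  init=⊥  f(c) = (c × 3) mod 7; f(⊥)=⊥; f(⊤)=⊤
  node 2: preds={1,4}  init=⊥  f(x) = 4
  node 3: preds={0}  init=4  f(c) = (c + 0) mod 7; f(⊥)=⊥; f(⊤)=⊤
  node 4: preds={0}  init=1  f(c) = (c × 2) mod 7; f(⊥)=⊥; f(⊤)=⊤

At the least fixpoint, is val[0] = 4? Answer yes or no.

Worklist (7 pops):
  #1 pop 0: in=⊤ → 4 (was ⊥); enqueue []
  #2 pop 1: in=⊤ → ⊤ (was ⊥); enqueue []
  #3 pop 2: in=⊤ → 4 (was ⊥); enqueue [0,1]
  #4 pop 3: in=4 → 4 (no change)
  #5 pop 4: in=4 → 1 (no change)
  #6 pop 0: in=⊤ → 4 (no change)
  #7 pop 1: in=⊤ → ⊤ (no change)

Fixpoint:
  val[0] = 4
  val[1] = ⊤
  val[2] = 4
  val[3] = 4
  val[4] = 1

yes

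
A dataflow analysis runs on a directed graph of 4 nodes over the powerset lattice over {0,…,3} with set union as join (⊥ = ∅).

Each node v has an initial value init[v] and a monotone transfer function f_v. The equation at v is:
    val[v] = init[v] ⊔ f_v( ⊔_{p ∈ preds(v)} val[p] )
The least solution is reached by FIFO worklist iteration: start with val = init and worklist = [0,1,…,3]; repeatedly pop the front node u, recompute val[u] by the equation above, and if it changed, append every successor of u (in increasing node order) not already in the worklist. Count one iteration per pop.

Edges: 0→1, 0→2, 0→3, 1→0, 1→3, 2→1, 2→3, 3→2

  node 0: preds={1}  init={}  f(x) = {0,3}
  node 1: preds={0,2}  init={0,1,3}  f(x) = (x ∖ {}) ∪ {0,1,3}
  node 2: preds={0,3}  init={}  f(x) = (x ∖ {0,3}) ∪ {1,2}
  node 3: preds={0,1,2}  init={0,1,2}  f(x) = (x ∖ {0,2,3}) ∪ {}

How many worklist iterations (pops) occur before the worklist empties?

Trace (7 dequeues):
  [1] u=0 | in {0,1,3} | out {0,3} | prev {} | push {}
  [2] u=1 | in {0,3} | out {0,1,3} | ==
  [3] u=2 | in {0,1,2,3} | out {1,2} | prev {} | push {1}
  [4] u=3 | in {0,1,2,3} | out {0,1,2} | ==
  [5] u=1 | in {0,1,2,3} | out {0,1,2,3} | prev {0,1,3} | push {0,3}
  [6] u=0 | in {0,1,2,3} | out {0,3} | ==
  [7] u=3 | in {0,1,2,3} | out {0,1,2} | ==

Converged values:
  [0] {0,3}
  [1] {0,1,2,3}
  [2] {1,2}
  [3] {0,1,2}

7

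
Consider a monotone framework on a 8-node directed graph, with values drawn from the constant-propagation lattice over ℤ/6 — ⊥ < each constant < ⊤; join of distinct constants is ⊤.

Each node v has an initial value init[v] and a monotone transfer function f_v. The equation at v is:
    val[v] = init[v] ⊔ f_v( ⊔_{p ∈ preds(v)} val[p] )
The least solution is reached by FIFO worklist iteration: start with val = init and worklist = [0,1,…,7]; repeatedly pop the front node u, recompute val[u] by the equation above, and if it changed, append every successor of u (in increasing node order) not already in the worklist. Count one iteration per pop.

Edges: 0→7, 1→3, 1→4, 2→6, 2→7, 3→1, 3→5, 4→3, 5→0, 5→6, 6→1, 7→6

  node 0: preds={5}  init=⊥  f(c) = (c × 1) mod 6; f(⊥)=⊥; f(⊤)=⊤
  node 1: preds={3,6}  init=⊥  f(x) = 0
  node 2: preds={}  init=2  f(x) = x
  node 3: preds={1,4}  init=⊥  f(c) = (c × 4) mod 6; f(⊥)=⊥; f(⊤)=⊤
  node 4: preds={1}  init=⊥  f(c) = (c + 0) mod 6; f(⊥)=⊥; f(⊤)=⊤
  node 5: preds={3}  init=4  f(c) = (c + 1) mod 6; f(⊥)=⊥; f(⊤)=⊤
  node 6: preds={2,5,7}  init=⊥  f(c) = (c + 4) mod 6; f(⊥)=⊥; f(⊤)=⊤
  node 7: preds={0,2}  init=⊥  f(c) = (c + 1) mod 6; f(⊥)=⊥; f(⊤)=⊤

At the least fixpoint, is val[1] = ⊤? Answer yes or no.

no

Iteration log — 13 steps:
  step 1. node 0  ⊔preds=4  new=4  old=⊥  +wl: 
  step 2. node 1  ⊔preds=⊥  new=0  old=⊥  +wl: 
  step 3. node 2  ⊔preds=⊥  new=2  stable
  step 4. node 3  ⊔preds=0  new=0  old=⊥  +wl: 1
  step 5. node 4  ⊔preds=0  new=0  old=⊥  +wl: 3
  step 6. node 5  ⊔preds=0  new=⊤  old=4  +wl: 0
  step 7. node 6  ⊔preds=⊤  new=⊤  old=⊥  +wl: 
  step 8. node 7  ⊔preds=⊤  new=⊤  old=⊥  +wl: 6
  step 9. node 1  ⊔preds=⊤  new=0  stable
  step 10. node 3  ⊔preds=0  new=0  stable
  step 11. node 0  ⊔preds=⊤  new=⊤  old=4  +wl: 7
  step 12. node 6  ⊔preds=⊤  new=⊤  stable
  step 13. node 7  ⊔preds=⊤  new=⊤  stable

Least fixpoint reached:
  node 0: ⊤
  node 1: 0
  node 2: 2
  node 3: 0
  node 4: 0
  node 5: ⊤
  node 6: ⊤
  node 7: ⊤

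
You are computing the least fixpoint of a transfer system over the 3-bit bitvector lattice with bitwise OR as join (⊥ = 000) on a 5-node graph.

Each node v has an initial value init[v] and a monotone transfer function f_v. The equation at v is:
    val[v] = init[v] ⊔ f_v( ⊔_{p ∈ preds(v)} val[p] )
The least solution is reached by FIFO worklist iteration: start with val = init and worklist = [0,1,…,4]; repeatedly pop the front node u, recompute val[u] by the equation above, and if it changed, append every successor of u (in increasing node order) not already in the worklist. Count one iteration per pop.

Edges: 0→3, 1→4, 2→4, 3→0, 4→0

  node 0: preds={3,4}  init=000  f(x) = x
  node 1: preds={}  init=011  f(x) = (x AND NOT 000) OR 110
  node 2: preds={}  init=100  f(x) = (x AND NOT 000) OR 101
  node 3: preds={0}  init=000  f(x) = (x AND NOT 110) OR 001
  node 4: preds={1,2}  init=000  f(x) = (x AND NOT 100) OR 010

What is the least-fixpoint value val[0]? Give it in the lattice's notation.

011

Iteration log — 7 steps:
  step 1. node 0  ⊔preds=000  new=000  stable
  step 2. node 1  ⊔preds=000  new=111  old=011  +wl: 
  step 3. node 2  ⊔preds=000  new=101  old=100  +wl: 
  step 4. node 3  ⊔preds=000  new=001  old=000  +wl: 0
  step 5. node 4  ⊔preds=111  new=011  old=000  +wl: 
  step 6. node 0  ⊔preds=011  new=011  old=000  +wl: 3
  step 7. node 3  ⊔preds=011  new=001  stable

Least fixpoint reached:
  node 0: 011
  node 1: 111
  node 2: 101
  node 3: 001
  node 4: 011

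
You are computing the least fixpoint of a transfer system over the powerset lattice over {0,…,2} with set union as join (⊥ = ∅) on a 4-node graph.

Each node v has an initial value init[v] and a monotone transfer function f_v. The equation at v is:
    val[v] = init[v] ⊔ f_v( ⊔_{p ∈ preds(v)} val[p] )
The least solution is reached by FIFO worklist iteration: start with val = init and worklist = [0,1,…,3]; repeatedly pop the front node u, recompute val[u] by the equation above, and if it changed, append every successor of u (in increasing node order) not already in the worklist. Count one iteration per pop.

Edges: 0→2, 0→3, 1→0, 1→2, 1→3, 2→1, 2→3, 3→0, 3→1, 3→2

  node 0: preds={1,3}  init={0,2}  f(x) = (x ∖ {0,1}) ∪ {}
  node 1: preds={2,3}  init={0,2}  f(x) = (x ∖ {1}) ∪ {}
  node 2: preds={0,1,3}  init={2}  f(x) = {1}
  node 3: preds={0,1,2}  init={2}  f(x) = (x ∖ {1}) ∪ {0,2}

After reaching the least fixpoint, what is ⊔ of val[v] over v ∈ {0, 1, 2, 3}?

{0,1,2}

Worklist (7 pops):
  #1 pop 0: in={0,2} → {0,2} (no change)
  #2 pop 1: in={2} → {0,2} (no change)
  #3 pop 2: in={0,2} → {1,2} (was {2}); enqueue [1]
  #4 pop 3: in={0,1,2} → {0,2} (was {2}); enqueue [0,2]
  #5 pop 1: in={0,1,2} → {0,2} (no change)
  #6 pop 0: in={0,2} → {0,2} (no change)
  #7 pop 2: in={0,2} → {1,2} (no change)

Fixpoint:
  val[0] = {0,2}
  val[1] = {0,2}
  val[2] = {1,2}
  val[3] = {0,2}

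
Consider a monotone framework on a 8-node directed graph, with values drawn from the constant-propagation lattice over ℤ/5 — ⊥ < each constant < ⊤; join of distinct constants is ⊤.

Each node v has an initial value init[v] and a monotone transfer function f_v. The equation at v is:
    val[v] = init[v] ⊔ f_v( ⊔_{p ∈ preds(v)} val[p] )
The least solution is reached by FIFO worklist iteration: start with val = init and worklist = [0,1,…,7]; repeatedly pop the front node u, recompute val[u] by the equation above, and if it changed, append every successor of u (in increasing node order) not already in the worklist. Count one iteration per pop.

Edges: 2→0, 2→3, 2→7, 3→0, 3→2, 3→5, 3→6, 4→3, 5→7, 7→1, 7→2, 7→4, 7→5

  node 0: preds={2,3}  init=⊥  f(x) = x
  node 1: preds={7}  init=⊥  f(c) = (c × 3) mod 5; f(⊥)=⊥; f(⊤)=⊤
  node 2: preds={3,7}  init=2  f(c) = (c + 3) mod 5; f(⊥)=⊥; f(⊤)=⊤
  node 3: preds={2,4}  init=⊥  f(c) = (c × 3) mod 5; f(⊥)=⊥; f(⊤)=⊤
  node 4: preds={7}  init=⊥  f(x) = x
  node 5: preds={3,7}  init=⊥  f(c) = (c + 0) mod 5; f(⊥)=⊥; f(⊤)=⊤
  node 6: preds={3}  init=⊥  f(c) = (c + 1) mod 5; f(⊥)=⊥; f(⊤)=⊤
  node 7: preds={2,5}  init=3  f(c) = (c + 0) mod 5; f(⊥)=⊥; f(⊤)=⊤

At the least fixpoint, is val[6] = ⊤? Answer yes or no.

yes

Iteration log — 15 steps:
  step 1. node 0  ⊔preds=2  new=2  old=⊥  +wl: 
  step 2. node 1  ⊔preds=3  new=4  old=⊥  +wl: 
  step 3. node 2  ⊔preds=3  new=⊤  old=2  +wl: 0
  step 4. node 3  ⊔preds=⊤  new=⊤  old=⊥  +wl: 2
  step 5. node 4  ⊔preds=3  new=3  old=⊥  +wl: 3
  step 6. node 5  ⊔preds=⊤  new=⊤  old=⊥  +wl: 
  step 7. node 6  ⊔preds=⊤  new=⊤  old=⊥  +wl: 
  step 8. node 7  ⊔preds=⊤  new=⊤  old=3  +wl: 1,4,5
  step 9. node 0  ⊔preds=⊤  new=⊤  old=2  +wl: 
  step 10. node 2  ⊔preds=⊤  new=⊤  stable
  step 11. node 3  ⊔preds=⊤  new=⊤  stable
  step 12. node 1  ⊔preds=⊤  new=⊤  old=4  +wl: 
  step 13. node 4  ⊔preds=⊤  new=⊤  old=3  +wl: 3
  step 14. node 5  ⊔preds=⊤  new=⊤  stable
  step 15. node 3  ⊔preds=⊤  new=⊤  stable

Least fixpoint reached:
  node 0: ⊤
  node 1: ⊤
  node 2: ⊤
  node 3: ⊤
  node 4: ⊤
  node 5: ⊤
  node 6: ⊤
  node 7: ⊤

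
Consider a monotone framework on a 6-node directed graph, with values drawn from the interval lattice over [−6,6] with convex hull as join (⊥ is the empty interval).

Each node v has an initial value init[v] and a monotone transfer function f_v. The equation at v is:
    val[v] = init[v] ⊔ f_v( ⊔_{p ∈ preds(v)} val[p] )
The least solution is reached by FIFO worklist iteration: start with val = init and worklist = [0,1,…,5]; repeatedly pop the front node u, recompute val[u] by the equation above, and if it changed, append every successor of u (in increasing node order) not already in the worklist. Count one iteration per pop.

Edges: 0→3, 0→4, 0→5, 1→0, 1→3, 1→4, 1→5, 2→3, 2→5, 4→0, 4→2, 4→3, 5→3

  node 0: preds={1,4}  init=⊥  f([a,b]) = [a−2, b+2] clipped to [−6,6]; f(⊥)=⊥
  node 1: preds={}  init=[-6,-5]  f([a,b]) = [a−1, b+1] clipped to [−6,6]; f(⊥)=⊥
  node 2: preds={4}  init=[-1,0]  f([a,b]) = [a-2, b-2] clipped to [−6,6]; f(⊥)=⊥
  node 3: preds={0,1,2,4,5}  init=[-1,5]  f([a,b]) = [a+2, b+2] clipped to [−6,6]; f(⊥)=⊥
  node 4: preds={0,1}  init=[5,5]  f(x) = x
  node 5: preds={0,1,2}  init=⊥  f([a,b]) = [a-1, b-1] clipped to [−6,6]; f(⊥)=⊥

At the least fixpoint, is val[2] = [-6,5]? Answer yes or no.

Worklist (10 pops):
  #1 pop 0: in=[-6,5] → [-6,6] (was ⊥); enqueue []
  #2 pop 1: in=⊥ → [-6,-5] (no change)
  #3 pop 2: in=[5,5] → [-1,3] (was [-1,0]); enqueue []
  #4 pop 3: in=[-6,6] → [-4,6] (was [-1,5]); enqueue []
  #5 pop 4: in=[-6,6] → [-6,6] (was [5,5]); enqueue [0,2,3]
  #6 pop 5: in=[-6,6] → [-6,5] (was ⊥); enqueue []
  #7 pop 0: in=[-6,6] → [-6,6] (no change)
  #8 pop 2: in=[-6,6] → [-6,4] (was [-1,3]); enqueue [5]
  #9 pop 3: in=[-6,6] → [-4,6] (no change)
  #10 pop 5: in=[-6,6] → [-6,5] (no change)

Fixpoint:
  val[0] = [-6,6]
  val[1] = [-6,-5]
  val[2] = [-6,4]
  val[3] = [-4,6]
  val[4] = [-6,6]
  val[5] = [-6,5]

no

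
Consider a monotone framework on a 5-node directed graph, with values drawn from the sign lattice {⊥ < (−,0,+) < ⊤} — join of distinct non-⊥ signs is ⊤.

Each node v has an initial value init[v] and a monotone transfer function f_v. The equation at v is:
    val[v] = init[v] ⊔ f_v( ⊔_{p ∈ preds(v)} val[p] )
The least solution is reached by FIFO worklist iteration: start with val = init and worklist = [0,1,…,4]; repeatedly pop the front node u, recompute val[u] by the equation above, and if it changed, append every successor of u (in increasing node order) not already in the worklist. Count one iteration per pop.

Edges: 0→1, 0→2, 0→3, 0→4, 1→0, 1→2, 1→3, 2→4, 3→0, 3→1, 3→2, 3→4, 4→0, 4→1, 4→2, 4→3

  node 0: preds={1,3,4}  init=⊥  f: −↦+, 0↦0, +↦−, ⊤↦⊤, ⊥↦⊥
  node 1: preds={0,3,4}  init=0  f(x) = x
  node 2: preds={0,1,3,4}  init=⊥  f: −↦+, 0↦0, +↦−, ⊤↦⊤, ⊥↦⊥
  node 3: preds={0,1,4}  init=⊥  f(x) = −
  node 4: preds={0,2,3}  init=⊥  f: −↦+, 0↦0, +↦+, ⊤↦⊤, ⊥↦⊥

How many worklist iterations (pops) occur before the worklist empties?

Iteration log — 11 steps:
  step 1. node 0  ⊔preds=0  new=0  old=⊥  +wl: 
  step 2. node 1  ⊔preds=0  new=0  stable
  step 3. node 2  ⊔preds=0  new=0  old=⊥  +wl: 
  step 4. node 3  ⊔preds=0  new=−  old=⊥  +wl: 0,1,2
  step 5. node 4  ⊔preds=⊤  new=⊤  old=⊥  +wl: 3
  step 6. node 0  ⊔preds=⊤  new=⊤  old=0  +wl: 4
  step 7. node 1  ⊔preds=⊤  new=⊤  old=0  +wl: 0
  step 8. node 2  ⊔preds=⊤  new=⊤  old=0  +wl: 
  step 9. node 3  ⊔preds=⊤  new=−  stable
  step 10. node 4  ⊔preds=⊤  new=⊤  stable
  step 11. node 0  ⊔preds=⊤  new=⊤  stable

Least fixpoint reached:
  node 0: ⊤
  node 1: ⊤
  node 2: ⊤
  node 3: −
  node 4: ⊤

11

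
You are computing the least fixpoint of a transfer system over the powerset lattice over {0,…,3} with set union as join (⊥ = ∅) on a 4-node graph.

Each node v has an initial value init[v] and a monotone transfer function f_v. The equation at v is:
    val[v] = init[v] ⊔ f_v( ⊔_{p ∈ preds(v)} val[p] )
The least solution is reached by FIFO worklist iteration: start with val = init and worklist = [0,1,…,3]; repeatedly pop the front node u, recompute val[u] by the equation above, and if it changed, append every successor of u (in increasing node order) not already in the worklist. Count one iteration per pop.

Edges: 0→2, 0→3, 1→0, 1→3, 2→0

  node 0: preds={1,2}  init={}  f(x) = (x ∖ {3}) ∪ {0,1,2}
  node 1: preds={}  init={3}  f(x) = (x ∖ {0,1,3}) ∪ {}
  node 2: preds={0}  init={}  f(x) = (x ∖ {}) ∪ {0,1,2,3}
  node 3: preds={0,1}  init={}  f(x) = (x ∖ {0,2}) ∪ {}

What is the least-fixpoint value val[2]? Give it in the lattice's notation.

{0,1,2,3}

Worklist (5 pops):
  #1 pop 0: in={3} → {0,1,2} (was {}); enqueue []
  #2 pop 1: in={} → {3} (no change)
  #3 pop 2: in={0,1,2} → {0,1,2,3} (was {}); enqueue [0]
  #4 pop 3: in={0,1,2,3} → {1,3} (was {}); enqueue []
  #5 pop 0: in={0,1,2,3} → {0,1,2} (no change)

Fixpoint:
  val[0] = {0,1,2}
  val[1] = {3}
  val[2] = {0,1,2,3}
  val[3] = {1,3}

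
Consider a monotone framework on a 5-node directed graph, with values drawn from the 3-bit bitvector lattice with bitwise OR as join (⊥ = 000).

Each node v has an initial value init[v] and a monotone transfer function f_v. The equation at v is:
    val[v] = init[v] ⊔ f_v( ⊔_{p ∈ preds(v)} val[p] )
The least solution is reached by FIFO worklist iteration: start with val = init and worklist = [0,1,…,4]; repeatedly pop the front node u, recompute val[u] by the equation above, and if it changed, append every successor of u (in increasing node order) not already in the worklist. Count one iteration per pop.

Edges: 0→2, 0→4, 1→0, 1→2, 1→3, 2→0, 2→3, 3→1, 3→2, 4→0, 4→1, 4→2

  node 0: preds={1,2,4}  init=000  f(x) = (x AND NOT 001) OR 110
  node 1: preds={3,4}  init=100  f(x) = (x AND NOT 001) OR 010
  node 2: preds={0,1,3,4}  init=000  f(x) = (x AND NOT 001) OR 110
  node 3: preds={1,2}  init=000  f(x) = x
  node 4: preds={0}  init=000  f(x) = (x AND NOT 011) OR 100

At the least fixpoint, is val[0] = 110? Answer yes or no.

yes

Trace (8 dequeues):
  [1] u=0 | in 100 | out 110 | prev 000 | push {}
  [2] u=1 | in 000 | out 110 | prev 100 | push {0}
  [3] u=2 | in 110 | out 110 | prev 000 | push {}
  [4] u=3 | in 110 | out 110 | prev 000 | push {1,2}
  [5] u=4 | in 110 | out 100 | prev 000 | push {}
  [6] u=0 | in 110 | out 110 | ==
  [7] u=1 | in 110 | out 110 | ==
  [8] u=2 | in 110 | out 110 | ==

Converged values:
  [0] 110
  [1] 110
  [2] 110
  [3] 110
  [4] 100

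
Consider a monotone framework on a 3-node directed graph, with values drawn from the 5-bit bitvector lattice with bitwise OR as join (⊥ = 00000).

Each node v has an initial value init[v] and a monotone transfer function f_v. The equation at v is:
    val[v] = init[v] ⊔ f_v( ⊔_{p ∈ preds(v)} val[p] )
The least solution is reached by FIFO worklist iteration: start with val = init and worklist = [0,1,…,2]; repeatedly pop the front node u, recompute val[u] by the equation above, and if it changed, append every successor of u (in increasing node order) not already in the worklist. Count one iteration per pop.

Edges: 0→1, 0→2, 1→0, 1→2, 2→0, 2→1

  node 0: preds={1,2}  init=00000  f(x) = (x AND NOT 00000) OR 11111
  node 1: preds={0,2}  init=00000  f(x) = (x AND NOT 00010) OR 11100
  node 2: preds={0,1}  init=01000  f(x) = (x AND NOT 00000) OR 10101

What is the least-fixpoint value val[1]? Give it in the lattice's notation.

11101

Trace (5 dequeues):
  [1] u=0 | in 01000 | out 11111 | prev 00000 | push {}
  [2] u=1 | in 11111 | out 11101 | prev 00000 | push {0}
  [3] u=2 | in 11111 | out 11111 | prev 01000 | push {1}
  [4] u=0 | in 11111 | out 11111 | ==
  [5] u=1 | in 11111 | out 11101 | ==

Converged values:
  [0] 11111
  [1] 11101
  [2] 11111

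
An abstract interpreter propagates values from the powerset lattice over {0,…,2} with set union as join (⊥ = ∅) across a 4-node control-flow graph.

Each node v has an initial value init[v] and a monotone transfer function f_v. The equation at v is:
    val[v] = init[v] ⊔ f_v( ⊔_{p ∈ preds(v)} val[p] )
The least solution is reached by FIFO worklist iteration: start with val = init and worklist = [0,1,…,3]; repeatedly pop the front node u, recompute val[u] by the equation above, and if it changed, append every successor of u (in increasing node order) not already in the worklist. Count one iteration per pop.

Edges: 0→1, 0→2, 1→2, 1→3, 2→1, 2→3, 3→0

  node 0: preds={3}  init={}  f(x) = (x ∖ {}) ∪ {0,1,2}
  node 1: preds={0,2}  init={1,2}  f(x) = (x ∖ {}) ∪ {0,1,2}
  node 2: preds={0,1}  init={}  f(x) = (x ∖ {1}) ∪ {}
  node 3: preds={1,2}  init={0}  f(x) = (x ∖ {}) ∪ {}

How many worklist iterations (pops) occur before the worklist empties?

Iteration log — 6 steps:
  step 1. node 0  ⊔preds={0}  new={0,1,2}  old={}  +wl: 
  step 2. node 1  ⊔preds={0,1,2}  new={0,1,2}  old={1,2}  +wl: 
  step 3. node 2  ⊔preds={0,1,2}  new={0,2}  old={}  +wl: 1
  step 4. node 3  ⊔preds={0,1,2}  new={0,1,2}  old={0}  +wl: 0
  step 5. node 1  ⊔preds={0,1,2}  new={0,1,2}  stable
  step 6. node 0  ⊔preds={0,1,2}  new={0,1,2}  stable

Least fixpoint reached:
  node 0: {0,1,2}
  node 1: {0,1,2}
  node 2: {0,2}
  node 3: {0,1,2}

6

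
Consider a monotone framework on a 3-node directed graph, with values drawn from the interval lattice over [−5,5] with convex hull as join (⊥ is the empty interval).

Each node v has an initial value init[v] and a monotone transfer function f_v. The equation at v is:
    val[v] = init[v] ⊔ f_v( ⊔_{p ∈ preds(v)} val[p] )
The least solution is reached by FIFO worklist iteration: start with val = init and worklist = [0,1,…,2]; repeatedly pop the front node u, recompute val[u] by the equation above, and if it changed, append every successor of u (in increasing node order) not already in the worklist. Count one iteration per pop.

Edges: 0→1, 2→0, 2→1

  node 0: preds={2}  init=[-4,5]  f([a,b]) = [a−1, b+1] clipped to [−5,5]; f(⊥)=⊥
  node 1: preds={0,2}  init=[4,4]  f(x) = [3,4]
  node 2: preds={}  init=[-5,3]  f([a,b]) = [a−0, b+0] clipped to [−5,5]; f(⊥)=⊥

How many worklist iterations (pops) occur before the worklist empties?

Iteration log — 3 steps:
  step 1. node 0  ⊔preds=[-5,3]  new=[-5,5]  old=[-4,5]  +wl: 
  step 2. node 1  ⊔preds=[-5,5]  new=[3,4]  old=[4,4]  +wl: 
  step 3. node 2  ⊔preds=⊥  new=[-5,3]  stable

Least fixpoint reached:
  node 0: [-5,5]
  node 1: [3,4]
  node 2: [-5,3]

3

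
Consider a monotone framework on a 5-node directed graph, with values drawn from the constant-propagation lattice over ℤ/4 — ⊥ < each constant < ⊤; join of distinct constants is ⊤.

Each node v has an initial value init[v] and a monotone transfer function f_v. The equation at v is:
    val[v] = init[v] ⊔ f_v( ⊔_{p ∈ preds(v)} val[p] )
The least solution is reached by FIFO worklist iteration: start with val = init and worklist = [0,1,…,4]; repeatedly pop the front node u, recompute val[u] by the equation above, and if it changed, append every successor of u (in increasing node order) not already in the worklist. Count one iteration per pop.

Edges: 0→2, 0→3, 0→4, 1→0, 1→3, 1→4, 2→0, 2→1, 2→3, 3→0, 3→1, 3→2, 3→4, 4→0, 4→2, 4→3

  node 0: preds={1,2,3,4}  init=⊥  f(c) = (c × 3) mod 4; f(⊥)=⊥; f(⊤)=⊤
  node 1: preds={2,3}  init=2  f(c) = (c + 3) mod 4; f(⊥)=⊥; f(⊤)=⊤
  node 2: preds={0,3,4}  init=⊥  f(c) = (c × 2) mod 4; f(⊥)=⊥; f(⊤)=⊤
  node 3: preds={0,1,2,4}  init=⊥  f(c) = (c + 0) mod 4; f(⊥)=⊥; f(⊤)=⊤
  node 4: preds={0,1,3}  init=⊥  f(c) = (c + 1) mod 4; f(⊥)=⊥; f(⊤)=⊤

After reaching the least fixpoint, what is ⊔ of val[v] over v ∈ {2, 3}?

⊤

Trace (12 dequeues):
  [1] u=0 | in 2 | out 2 | prev ⊥ | push {}
  [2] u=1 | in ⊥ | out 2 | ==
  [3] u=2 | in 2 | out 0 | prev ⊥ | push {0,1}
  [4] u=3 | in ⊤ | out ⊤ | prev ⊥ | push {2}
  [5] u=4 | in ⊤ | out ⊤ | prev ⊥ | push {3}
  [6] u=0 | in ⊤ | out ⊤ | prev 2 | push {4}
  [7] u=1 | in ⊤ | out ⊤ | prev 2 | push {0}
  [8] u=2 | in ⊤ | out ⊤ | prev 0 | push {1}
  [9] u=3 | in ⊤ | out ⊤ | ==
  [10] u=4 | in ⊤ | out ⊤ | ==
  [11] u=0 | in ⊤ | out ⊤ | ==
  [12] u=1 | in ⊤ | out ⊤ | ==

Converged values:
  [0] ⊤
  [1] ⊤
  [2] ⊤
  [3] ⊤
  [4] ⊤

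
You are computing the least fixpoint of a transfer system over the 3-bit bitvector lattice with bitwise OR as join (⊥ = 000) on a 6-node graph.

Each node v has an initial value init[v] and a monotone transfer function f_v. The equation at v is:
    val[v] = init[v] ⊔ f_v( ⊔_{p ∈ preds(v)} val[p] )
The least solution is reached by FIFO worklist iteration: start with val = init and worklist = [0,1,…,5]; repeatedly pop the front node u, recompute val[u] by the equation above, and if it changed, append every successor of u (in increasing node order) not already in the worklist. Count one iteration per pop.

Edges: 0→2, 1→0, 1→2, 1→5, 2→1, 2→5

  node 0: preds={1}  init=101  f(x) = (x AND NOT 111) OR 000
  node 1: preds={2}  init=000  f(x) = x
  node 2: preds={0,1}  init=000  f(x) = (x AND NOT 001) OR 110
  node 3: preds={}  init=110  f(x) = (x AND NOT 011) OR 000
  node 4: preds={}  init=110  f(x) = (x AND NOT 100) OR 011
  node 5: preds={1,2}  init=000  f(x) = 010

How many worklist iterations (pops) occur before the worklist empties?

10

Iteration log — 10 steps:
  step 1. node 0  ⊔preds=000  new=101  stable
  step 2. node 1  ⊔preds=000  new=000  stable
  step 3. node 2  ⊔preds=101  new=110  old=000  +wl: 1
  step 4. node 3  ⊔preds=000  new=110  stable
  step 5. node 4  ⊔preds=000  new=111  old=110  +wl: 
  step 6. node 5  ⊔preds=110  new=010  old=000  +wl: 
  step 7. node 1  ⊔preds=110  new=110  old=000  +wl: 0,2,5
  step 8. node 0  ⊔preds=110  new=101  stable
  step 9. node 2  ⊔preds=111  new=110  stable
  step 10. node 5  ⊔preds=110  new=010  stable

Least fixpoint reached:
  node 0: 101
  node 1: 110
  node 2: 110
  node 3: 110
  node 4: 111
  node 5: 010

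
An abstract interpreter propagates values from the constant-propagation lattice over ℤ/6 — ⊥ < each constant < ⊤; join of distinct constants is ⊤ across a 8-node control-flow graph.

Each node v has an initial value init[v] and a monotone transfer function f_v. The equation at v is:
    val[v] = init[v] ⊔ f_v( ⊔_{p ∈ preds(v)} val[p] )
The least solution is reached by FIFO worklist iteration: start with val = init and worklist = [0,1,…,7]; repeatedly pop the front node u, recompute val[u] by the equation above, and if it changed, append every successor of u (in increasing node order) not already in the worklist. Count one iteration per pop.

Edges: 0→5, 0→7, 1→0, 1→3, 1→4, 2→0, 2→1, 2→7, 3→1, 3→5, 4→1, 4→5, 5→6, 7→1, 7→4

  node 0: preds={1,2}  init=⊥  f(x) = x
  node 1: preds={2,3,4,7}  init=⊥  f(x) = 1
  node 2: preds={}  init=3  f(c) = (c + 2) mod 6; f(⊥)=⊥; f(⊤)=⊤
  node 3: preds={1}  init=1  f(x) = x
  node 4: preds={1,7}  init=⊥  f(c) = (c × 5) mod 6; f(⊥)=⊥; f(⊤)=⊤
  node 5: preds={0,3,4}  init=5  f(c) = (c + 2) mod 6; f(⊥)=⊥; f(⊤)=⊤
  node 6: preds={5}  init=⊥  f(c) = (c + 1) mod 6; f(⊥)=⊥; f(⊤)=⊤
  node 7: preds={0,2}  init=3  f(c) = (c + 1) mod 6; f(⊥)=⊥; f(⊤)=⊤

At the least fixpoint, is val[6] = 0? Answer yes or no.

no

Trace (13 dequeues):
  [1] u=0 | in 3 | out 3 | prev ⊥ | push {}
  [2] u=1 | in ⊤ | out 1 | prev ⊥ | push {0}
  [3] u=2 | in ⊥ | out 3 | ==
  [4] u=3 | in 1 | out 1 | ==
  [5] u=4 | in ⊤ | out ⊤ | prev ⊥ | push {1}
  [6] u=5 | in ⊤ | out ⊤ | prev 5 | push {}
  [7] u=6 | in ⊤ | out ⊤ | prev ⊥ | push {}
  [8] u=7 | in 3 | out ⊤ | prev 3 | push {4}
  [9] u=0 | in ⊤ | out ⊤ | prev 3 | push {5,7}
  [10] u=1 | in ⊤ | out 1 | ==
  [11] u=4 | in ⊤ | out ⊤ | ==
  [12] u=5 | in ⊤ | out ⊤ | ==
  [13] u=7 | in ⊤ | out ⊤ | ==

Converged values:
  [0] ⊤
  [1] 1
  [2] 3
  [3] 1
  [4] ⊤
  [5] ⊤
  [6] ⊤
  [7] ⊤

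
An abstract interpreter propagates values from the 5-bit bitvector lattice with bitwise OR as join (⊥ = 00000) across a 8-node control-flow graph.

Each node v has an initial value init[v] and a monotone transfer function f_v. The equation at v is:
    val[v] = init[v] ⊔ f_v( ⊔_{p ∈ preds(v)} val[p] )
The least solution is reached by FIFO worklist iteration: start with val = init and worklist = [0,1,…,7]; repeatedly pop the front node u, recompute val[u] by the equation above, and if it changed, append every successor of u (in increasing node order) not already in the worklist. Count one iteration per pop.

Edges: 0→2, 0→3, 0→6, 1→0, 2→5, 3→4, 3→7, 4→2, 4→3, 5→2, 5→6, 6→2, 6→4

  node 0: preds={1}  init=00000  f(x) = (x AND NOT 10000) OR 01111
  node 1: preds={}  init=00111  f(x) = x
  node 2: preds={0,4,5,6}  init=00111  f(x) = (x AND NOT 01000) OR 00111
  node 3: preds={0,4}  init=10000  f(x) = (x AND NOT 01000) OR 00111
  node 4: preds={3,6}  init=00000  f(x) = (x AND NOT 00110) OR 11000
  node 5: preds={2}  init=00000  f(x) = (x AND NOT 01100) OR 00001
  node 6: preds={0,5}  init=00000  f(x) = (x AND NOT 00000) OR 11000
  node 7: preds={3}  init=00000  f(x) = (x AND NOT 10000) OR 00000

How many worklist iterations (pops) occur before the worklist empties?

Trace (14 dequeues):
  [1] u=0 | in 00111 | out 01111 | prev 00000 | push {}
  [2] u=1 | in 00000 | out 00111 | ==
  [3] u=2 | in 01111 | out 00111 | ==
  [4] u=3 | in 01111 | out 10111 | prev 10000 | push {}
  [5] u=4 | in 10111 | out 11001 | prev 00000 | push {2,3}
  [6] u=5 | in 00111 | out 00011 | prev 00000 | push {}
  [7] u=6 | in 01111 | out 11111 | prev 00000 | push {4}
  [8] u=7 | in 10111 | out 00111 | prev 00000 | push {}
  [9] u=2 | in 11111 | out 10111 | prev 00111 | push {5}
  [10] u=3 | in 11111 | out 10111 | ==
  [11] u=4 | in 11111 | out 11001 | ==
  [12] u=5 | in 10111 | out 10011 | prev 00011 | push {2,6}
  [13] u=2 | in 11111 | out 10111 | ==
  [14] u=6 | in 11111 | out 11111 | ==

Converged values:
  [0] 01111
  [1] 00111
  [2] 10111
  [3] 10111
  [4] 11001
  [5] 10011
  [6] 11111
  [7] 00111

14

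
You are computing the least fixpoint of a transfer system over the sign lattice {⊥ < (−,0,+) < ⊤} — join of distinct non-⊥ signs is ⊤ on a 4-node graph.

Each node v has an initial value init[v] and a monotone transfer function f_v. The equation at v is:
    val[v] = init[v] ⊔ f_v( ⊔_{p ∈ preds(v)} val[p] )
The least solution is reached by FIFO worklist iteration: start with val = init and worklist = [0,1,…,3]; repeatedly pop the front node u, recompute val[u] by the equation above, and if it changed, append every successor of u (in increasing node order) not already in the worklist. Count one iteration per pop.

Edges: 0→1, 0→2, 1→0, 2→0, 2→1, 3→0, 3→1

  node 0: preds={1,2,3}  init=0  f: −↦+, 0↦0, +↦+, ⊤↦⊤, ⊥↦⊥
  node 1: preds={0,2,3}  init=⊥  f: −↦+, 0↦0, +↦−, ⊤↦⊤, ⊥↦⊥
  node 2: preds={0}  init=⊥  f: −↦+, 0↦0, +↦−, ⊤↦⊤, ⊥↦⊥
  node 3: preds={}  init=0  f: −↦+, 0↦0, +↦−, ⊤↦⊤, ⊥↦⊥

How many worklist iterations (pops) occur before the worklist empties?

6

Trace (6 dequeues):
  [1] u=0 | in 0 | out 0 | ==
  [2] u=1 | in 0 | out 0 | prev ⊥ | push {0}
  [3] u=2 | in 0 | out 0 | prev ⊥ | push {1}
  [4] u=3 | in ⊥ | out 0 | ==
  [5] u=0 | in 0 | out 0 | ==
  [6] u=1 | in 0 | out 0 | ==

Converged values:
  [0] 0
  [1] 0
  [2] 0
  [3] 0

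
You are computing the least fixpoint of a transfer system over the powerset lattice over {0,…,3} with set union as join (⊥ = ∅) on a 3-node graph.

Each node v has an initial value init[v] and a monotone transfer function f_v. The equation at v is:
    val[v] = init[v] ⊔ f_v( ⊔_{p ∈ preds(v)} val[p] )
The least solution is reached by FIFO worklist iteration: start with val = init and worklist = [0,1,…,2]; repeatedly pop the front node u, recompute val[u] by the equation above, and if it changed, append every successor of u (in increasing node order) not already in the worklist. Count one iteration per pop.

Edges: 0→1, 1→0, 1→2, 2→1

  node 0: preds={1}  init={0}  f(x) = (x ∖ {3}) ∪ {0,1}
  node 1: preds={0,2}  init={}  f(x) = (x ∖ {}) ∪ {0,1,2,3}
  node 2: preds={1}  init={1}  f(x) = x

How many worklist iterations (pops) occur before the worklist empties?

Iteration log — 5 steps:
  step 1. node 0  ⊔preds={}  new={0,1}  old={0}  +wl: 
  step 2. node 1  ⊔preds={0,1}  new={0,1,2,3}  old={}  +wl: 0
  step 3. node 2  ⊔preds={0,1,2,3}  new={0,1,2,3}  old={1}  +wl: 1
  step 4. node 0  ⊔preds={0,1,2,3}  new={0,1,2}  old={0,1}  +wl: 
  step 5. node 1  ⊔preds={0,1,2,3}  new={0,1,2,3}  stable

Least fixpoint reached:
  node 0: {0,1,2}
  node 1: {0,1,2,3}
  node 2: {0,1,2,3}

5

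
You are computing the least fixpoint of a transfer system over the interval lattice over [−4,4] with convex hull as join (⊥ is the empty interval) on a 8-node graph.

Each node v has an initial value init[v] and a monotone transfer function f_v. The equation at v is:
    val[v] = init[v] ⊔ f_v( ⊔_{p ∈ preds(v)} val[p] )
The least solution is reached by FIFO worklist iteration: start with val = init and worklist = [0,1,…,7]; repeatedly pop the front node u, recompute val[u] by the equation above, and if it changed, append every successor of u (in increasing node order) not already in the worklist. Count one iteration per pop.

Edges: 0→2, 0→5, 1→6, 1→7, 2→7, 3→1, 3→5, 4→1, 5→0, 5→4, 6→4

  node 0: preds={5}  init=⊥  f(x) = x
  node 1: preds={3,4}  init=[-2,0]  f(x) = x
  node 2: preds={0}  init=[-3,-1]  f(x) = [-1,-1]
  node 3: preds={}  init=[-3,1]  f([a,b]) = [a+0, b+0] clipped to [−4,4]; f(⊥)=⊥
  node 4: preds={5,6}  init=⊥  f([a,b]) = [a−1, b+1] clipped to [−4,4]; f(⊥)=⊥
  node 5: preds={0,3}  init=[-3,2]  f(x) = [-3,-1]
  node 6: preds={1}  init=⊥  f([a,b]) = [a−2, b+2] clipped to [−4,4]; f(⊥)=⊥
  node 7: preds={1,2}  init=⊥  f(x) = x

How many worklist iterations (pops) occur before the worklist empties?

Worklist (16 pops):
  #1 pop 0: in=[-3,2] → [-3,2] (was ⊥); enqueue []
  #2 pop 1: in=[-3,1] → [-3,1] (was [-2,0]); enqueue []
  #3 pop 2: in=[-3,2] → [-3,-1] (no change)
  #4 pop 3: in=⊥ → [-3,1] (no change)
  #5 pop 4: in=[-3,2] → [-4,3] (was ⊥); enqueue [1]
  #6 pop 5: in=[-3,2] → [-3,2] (no change)
  #7 pop 6: in=[-3,1] → [-4,3] (was ⊥); enqueue [4]
  #8 pop 7: in=[-3,1] → [-3,1] (was ⊥); enqueue []
  #9 pop 1: in=[-4,3] → [-4,3] (was [-3,1]); enqueue [6,7]
  #10 pop 4: in=[-4,3] → [-4,4] (was [-4,3]); enqueue [1]
  #11 pop 6: in=[-4,3] → [-4,4] (was [-4,3]); enqueue [4]
  #12 pop 7: in=[-4,3] → [-4,3] (was [-3,1]); enqueue []
  #13 pop 1: in=[-4,4] → [-4,4] (was [-4,3]); enqueue [6,7]
  #14 pop 4: in=[-4,4] → [-4,4] (no change)
  #15 pop 6: in=[-4,4] → [-4,4] (no change)
  #16 pop 7: in=[-4,4] → [-4,4] (was [-4,3]); enqueue []

Fixpoint:
  val[0] = [-3,2]
  val[1] = [-4,4]
  val[2] = [-3,-1]
  val[3] = [-3,1]
  val[4] = [-4,4]
  val[5] = [-3,2]
  val[6] = [-4,4]
  val[7] = [-4,4]

16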